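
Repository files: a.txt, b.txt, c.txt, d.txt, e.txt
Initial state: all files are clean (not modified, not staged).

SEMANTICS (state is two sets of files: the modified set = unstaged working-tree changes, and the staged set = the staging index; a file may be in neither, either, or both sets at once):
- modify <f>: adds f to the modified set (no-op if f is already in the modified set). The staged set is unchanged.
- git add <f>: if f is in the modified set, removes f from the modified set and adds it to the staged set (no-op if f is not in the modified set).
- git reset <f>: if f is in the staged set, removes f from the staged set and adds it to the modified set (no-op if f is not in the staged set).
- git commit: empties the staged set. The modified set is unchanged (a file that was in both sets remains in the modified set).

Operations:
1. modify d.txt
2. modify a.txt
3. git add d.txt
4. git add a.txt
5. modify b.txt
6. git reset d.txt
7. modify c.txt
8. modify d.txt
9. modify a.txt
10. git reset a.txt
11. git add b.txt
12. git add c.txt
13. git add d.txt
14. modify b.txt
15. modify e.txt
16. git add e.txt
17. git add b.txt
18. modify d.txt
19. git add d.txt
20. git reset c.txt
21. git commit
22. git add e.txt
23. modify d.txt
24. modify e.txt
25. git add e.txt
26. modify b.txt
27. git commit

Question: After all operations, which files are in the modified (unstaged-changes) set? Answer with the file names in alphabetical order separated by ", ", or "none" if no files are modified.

Answer: a.txt, b.txt, c.txt, d.txt

Derivation:
After op 1 (modify d.txt): modified={d.txt} staged={none}
After op 2 (modify a.txt): modified={a.txt, d.txt} staged={none}
After op 3 (git add d.txt): modified={a.txt} staged={d.txt}
After op 4 (git add a.txt): modified={none} staged={a.txt, d.txt}
After op 5 (modify b.txt): modified={b.txt} staged={a.txt, d.txt}
After op 6 (git reset d.txt): modified={b.txt, d.txt} staged={a.txt}
After op 7 (modify c.txt): modified={b.txt, c.txt, d.txt} staged={a.txt}
After op 8 (modify d.txt): modified={b.txt, c.txt, d.txt} staged={a.txt}
After op 9 (modify a.txt): modified={a.txt, b.txt, c.txt, d.txt} staged={a.txt}
After op 10 (git reset a.txt): modified={a.txt, b.txt, c.txt, d.txt} staged={none}
After op 11 (git add b.txt): modified={a.txt, c.txt, d.txt} staged={b.txt}
After op 12 (git add c.txt): modified={a.txt, d.txt} staged={b.txt, c.txt}
After op 13 (git add d.txt): modified={a.txt} staged={b.txt, c.txt, d.txt}
After op 14 (modify b.txt): modified={a.txt, b.txt} staged={b.txt, c.txt, d.txt}
After op 15 (modify e.txt): modified={a.txt, b.txt, e.txt} staged={b.txt, c.txt, d.txt}
After op 16 (git add e.txt): modified={a.txt, b.txt} staged={b.txt, c.txt, d.txt, e.txt}
After op 17 (git add b.txt): modified={a.txt} staged={b.txt, c.txt, d.txt, e.txt}
After op 18 (modify d.txt): modified={a.txt, d.txt} staged={b.txt, c.txt, d.txt, e.txt}
After op 19 (git add d.txt): modified={a.txt} staged={b.txt, c.txt, d.txt, e.txt}
After op 20 (git reset c.txt): modified={a.txt, c.txt} staged={b.txt, d.txt, e.txt}
After op 21 (git commit): modified={a.txt, c.txt} staged={none}
After op 22 (git add e.txt): modified={a.txt, c.txt} staged={none}
After op 23 (modify d.txt): modified={a.txt, c.txt, d.txt} staged={none}
After op 24 (modify e.txt): modified={a.txt, c.txt, d.txt, e.txt} staged={none}
After op 25 (git add e.txt): modified={a.txt, c.txt, d.txt} staged={e.txt}
After op 26 (modify b.txt): modified={a.txt, b.txt, c.txt, d.txt} staged={e.txt}
After op 27 (git commit): modified={a.txt, b.txt, c.txt, d.txt} staged={none}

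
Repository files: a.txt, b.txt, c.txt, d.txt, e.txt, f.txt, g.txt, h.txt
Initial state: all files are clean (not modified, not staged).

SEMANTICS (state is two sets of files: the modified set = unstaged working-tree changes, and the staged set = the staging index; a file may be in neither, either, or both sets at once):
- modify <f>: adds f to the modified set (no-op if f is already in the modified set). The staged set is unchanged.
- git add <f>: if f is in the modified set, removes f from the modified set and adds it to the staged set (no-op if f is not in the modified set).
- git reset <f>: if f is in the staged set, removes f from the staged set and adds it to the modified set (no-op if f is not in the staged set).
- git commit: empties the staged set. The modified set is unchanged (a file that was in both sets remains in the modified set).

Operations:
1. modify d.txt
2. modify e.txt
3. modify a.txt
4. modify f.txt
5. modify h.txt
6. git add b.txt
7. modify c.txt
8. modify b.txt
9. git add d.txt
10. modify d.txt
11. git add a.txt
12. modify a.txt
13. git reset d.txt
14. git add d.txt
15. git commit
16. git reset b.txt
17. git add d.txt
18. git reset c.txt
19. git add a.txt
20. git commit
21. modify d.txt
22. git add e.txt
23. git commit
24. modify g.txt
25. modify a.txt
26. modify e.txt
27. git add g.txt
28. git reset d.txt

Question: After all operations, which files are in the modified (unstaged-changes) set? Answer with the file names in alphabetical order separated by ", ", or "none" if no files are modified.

After op 1 (modify d.txt): modified={d.txt} staged={none}
After op 2 (modify e.txt): modified={d.txt, e.txt} staged={none}
After op 3 (modify a.txt): modified={a.txt, d.txt, e.txt} staged={none}
After op 4 (modify f.txt): modified={a.txt, d.txt, e.txt, f.txt} staged={none}
After op 5 (modify h.txt): modified={a.txt, d.txt, e.txt, f.txt, h.txt} staged={none}
After op 6 (git add b.txt): modified={a.txt, d.txt, e.txt, f.txt, h.txt} staged={none}
After op 7 (modify c.txt): modified={a.txt, c.txt, d.txt, e.txt, f.txt, h.txt} staged={none}
After op 8 (modify b.txt): modified={a.txt, b.txt, c.txt, d.txt, e.txt, f.txt, h.txt} staged={none}
After op 9 (git add d.txt): modified={a.txt, b.txt, c.txt, e.txt, f.txt, h.txt} staged={d.txt}
After op 10 (modify d.txt): modified={a.txt, b.txt, c.txt, d.txt, e.txt, f.txt, h.txt} staged={d.txt}
After op 11 (git add a.txt): modified={b.txt, c.txt, d.txt, e.txt, f.txt, h.txt} staged={a.txt, d.txt}
After op 12 (modify a.txt): modified={a.txt, b.txt, c.txt, d.txt, e.txt, f.txt, h.txt} staged={a.txt, d.txt}
After op 13 (git reset d.txt): modified={a.txt, b.txt, c.txt, d.txt, e.txt, f.txt, h.txt} staged={a.txt}
After op 14 (git add d.txt): modified={a.txt, b.txt, c.txt, e.txt, f.txt, h.txt} staged={a.txt, d.txt}
After op 15 (git commit): modified={a.txt, b.txt, c.txt, e.txt, f.txt, h.txt} staged={none}
After op 16 (git reset b.txt): modified={a.txt, b.txt, c.txt, e.txt, f.txt, h.txt} staged={none}
After op 17 (git add d.txt): modified={a.txt, b.txt, c.txt, e.txt, f.txt, h.txt} staged={none}
After op 18 (git reset c.txt): modified={a.txt, b.txt, c.txt, e.txt, f.txt, h.txt} staged={none}
After op 19 (git add a.txt): modified={b.txt, c.txt, e.txt, f.txt, h.txt} staged={a.txt}
After op 20 (git commit): modified={b.txt, c.txt, e.txt, f.txt, h.txt} staged={none}
After op 21 (modify d.txt): modified={b.txt, c.txt, d.txt, e.txt, f.txt, h.txt} staged={none}
After op 22 (git add e.txt): modified={b.txt, c.txt, d.txt, f.txt, h.txt} staged={e.txt}
After op 23 (git commit): modified={b.txt, c.txt, d.txt, f.txt, h.txt} staged={none}
After op 24 (modify g.txt): modified={b.txt, c.txt, d.txt, f.txt, g.txt, h.txt} staged={none}
After op 25 (modify a.txt): modified={a.txt, b.txt, c.txt, d.txt, f.txt, g.txt, h.txt} staged={none}
After op 26 (modify e.txt): modified={a.txt, b.txt, c.txt, d.txt, e.txt, f.txt, g.txt, h.txt} staged={none}
After op 27 (git add g.txt): modified={a.txt, b.txt, c.txt, d.txt, e.txt, f.txt, h.txt} staged={g.txt}
After op 28 (git reset d.txt): modified={a.txt, b.txt, c.txt, d.txt, e.txt, f.txt, h.txt} staged={g.txt}

Answer: a.txt, b.txt, c.txt, d.txt, e.txt, f.txt, h.txt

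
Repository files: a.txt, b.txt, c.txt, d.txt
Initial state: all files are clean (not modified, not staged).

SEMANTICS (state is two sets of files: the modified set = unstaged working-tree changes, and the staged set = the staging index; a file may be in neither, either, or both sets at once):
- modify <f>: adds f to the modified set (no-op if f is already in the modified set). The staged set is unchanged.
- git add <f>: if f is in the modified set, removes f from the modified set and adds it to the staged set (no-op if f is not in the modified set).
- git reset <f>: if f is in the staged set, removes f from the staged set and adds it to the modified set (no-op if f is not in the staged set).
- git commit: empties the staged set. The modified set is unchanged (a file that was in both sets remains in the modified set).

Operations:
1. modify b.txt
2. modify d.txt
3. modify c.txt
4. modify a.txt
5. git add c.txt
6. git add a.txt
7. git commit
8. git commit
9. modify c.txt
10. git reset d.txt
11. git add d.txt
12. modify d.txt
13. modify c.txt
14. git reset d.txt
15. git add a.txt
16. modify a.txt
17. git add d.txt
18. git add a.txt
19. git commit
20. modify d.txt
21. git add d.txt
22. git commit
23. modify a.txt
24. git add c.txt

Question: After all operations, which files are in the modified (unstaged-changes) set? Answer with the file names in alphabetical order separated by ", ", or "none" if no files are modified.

After op 1 (modify b.txt): modified={b.txt} staged={none}
After op 2 (modify d.txt): modified={b.txt, d.txt} staged={none}
After op 3 (modify c.txt): modified={b.txt, c.txt, d.txt} staged={none}
After op 4 (modify a.txt): modified={a.txt, b.txt, c.txt, d.txt} staged={none}
After op 5 (git add c.txt): modified={a.txt, b.txt, d.txt} staged={c.txt}
After op 6 (git add a.txt): modified={b.txt, d.txt} staged={a.txt, c.txt}
After op 7 (git commit): modified={b.txt, d.txt} staged={none}
After op 8 (git commit): modified={b.txt, d.txt} staged={none}
After op 9 (modify c.txt): modified={b.txt, c.txt, d.txt} staged={none}
After op 10 (git reset d.txt): modified={b.txt, c.txt, d.txt} staged={none}
After op 11 (git add d.txt): modified={b.txt, c.txt} staged={d.txt}
After op 12 (modify d.txt): modified={b.txt, c.txt, d.txt} staged={d.txt}
After op 13 (modify c.txt): modified={b.txt, c.txt, d.txt} staged={d.txt}
After op 14 (git reset d.txt): modified={b.txt, c.txt, d.txt} staged={none}
After op 15 (git add a.txt): modified={b.txt, c.txt, d.txt} staged={none}
After op 16 (modify a.txt): modified={a.txt, b.txt, c.txt, d.txt} staged={none}
After op 17 (git add d.txt): modified={a.txt, b.txt, c.txt} staged={d.txt}
After op 18 (git add a.txt): modified={b.txt, c.txt} staged={a.txt, d.txt}
After op 19 (git commit): modified={b.txt, c.txt} staged={none}
After op 20 (modify d.txt): modified={b.txt, c.txt, d.txt} staged={none}
After op 21 (git add d.txt): modified={b.txt, c.txt} staged={d.txt}
After op 22 (git commit): modified={b.txt, c.txt} staged={none}
After op 23 (modify a.txt): modified={a.txt, b.txt, c.txt} staged={none}
After op 24 (git add c.txt): modified={a.txt, b.txt} staged={c.txt}

Answer: a.txt, b.txt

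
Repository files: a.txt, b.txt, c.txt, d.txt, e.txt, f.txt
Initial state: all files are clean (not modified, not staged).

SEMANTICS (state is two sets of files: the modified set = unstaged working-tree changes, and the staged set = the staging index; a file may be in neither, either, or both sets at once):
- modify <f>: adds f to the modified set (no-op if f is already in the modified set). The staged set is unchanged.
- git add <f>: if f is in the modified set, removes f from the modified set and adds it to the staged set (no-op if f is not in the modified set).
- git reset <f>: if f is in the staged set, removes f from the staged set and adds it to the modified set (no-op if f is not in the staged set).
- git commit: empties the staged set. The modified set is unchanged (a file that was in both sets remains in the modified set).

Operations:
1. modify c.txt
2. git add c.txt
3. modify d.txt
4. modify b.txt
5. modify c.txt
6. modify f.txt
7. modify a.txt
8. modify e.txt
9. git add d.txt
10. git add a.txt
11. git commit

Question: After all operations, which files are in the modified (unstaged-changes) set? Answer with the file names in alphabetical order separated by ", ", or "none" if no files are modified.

After op 1 (modify c.txt): modified={c.txt} staged={none}
After op 2 (git add c.txt): modified={none} staged={c.txt}
After op 3 (modify d.txt): modified={d.txt} staged={c.txt}
After op 4 (modify b.txt): modified={b.txt, d.txt} staged={c.txt}
After op 5 (modify c.txt): modified={b.txt, c.txt, d.txt} staged={c.txt}
After op 6 (modify f.txt): modified={b.txt, c.txt, d.txt, f.txt} staged={c.txt}
After op 7 (modify a.txt): modified={a.txt, b.txt, c.txt, d.txt, f.txt} staged={c.txt}
After op 8 (modify e.txt): modified={a.txt, b.txt, c.txt, d.txt, e.txt, f.txt} staged={c.txt}
After op 9 (git add d.txt): modified={a.txt, b.txt, c.txt, e.txt, f.txt} staged={c.txt, d.txt}
After op 10 (git add a.txt): modified={b.txt, c.txt, e.txt, f.txt} staged={a.txt, c.txt, d.txt}
After op 11 (git commit): modified={b.txt, c.txt, e.txt, f.txt} staged={none}

Answer: b.txt, c.txt, e.txt, f.txt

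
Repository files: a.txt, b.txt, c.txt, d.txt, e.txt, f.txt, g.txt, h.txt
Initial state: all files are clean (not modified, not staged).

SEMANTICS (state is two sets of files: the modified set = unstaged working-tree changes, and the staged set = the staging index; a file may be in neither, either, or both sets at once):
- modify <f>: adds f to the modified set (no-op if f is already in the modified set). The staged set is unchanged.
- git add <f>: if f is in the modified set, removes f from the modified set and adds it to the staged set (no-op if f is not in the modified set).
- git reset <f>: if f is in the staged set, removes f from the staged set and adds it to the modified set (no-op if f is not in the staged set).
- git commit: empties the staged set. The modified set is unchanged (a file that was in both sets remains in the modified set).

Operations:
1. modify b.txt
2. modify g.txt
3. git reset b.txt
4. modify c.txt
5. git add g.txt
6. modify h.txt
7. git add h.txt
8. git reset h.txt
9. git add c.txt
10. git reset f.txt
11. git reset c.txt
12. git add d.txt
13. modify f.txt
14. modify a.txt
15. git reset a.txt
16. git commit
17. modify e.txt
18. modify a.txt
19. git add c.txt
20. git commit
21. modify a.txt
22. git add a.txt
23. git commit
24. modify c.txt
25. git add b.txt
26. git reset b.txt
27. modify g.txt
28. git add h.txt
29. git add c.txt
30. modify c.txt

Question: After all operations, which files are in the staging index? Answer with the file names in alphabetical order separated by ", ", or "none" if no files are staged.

Answer: c.txt, h.txt

Derivation:
After op 1 (modify b.txt): modified={b.txt} staged={none}
After op 2 (modify g.txt): modified={b.txt, g.txt} staged={none}
After op 3 (git reset b.txt): modified={b.txt, g.txt} staged={none}
After op 4 (modify c.txt): modified={b.txt, c.txt, g.txt} staged={none}
After op 5 (git add g.txt): modified={b.txt, c.txt} staged={g.txt}
After op 6 (modify h.txt): modified={b.txt, c.txt, h.txt} staged={g.txt}
After op 7 (git add h.txt): modified={b.txt, c.txt} staged={g.txt, h.txt}
After op 8 (git reset h.txt): modified={b.txt, c.txt, h.txt} staged={g.txt}
After op 9 (git add c.txt): modified={b.txt, h.txt} staged={c.txt, g.txt}
After op 10 (git reset f.txt): modified={b.txt, h.txt} staged={c.txt, g.txt}
After op 11 (git reset c.txt): modified={b.txt, c.txt, h.txt} staged={g.txt}
After op 12 (git add d.txt): modified={b.txt, c.txt, h.txt} staged={g.txt}
After op 13 (modify f.txt): modified={b.txt, c.txt, f.txt, h.txt} staged={g.txt}
After op 14 (modify a.txt): modified={a.txt, b.txt, c.txt, f.txt, h.txt} staged={g.txt}
After op 15 (git reset a.txt): modified={a.txt, b.txt, c.txt, f.txt, h.txt} staged={g.txt}
After op 16 (git commit): modified={a.txt, b.txt, c.txt, f.txt, h.txt} staged={none}
After op 17 (modify e.txt): modified={a.txt, b.txt, c.txt, e.txt, f.txt, h.txt} staged={none}
After op 18 (modify a.txt): modified={a.txt, b.txt, c.txt, e.txt, f.txt, h.txt} staged={none}
After op 19 (git add c.txt): modified={a.txt, b.txt, e.txt, f.txt, h.txt} staged={c.txt}
After op 20 (git commit): modified={a.txt, b.txt, e.txt, f.txt, h.txt} staged={none}
After op 21 (modify a.txt): modified={a.txt, b.txt, e.txt, f.txt, h.txt} staged={none}
After op 22 (git add a.txt): modified={b.txt, e.txt, f.txt, h.txt} staged={a.txt}
After op 23 (git commit): modified={b.txt, e.txt, f.txt, h.txt} staged={none}
After op 24 (modify c.txt): modified={b.txt, c.txt, e.txt, f.txt, h.txt} staged={none}
After op 25 (git add b.txt): modified={c.txt, e.txt, f.txt, h.txt} staged={b.txt}
After op 26 (git reset b.txt): modified={b.txt, c.txt, e.txt, f.txt, h.txt} staged={none}
After op 27 (modify g.txt): modified={b.txt, c.txt, e.txt, f.txt, g.txt, h.txt} staged={none}
After op 28 (git add h.txt): modified={b.txt, c.txt, e.txt, f.txt, g.txt} staged={h.txt}
After op 29 (git add c.txt): modified={b.txt, e.txt, f.txt, g.txt} staged={c.txt, h.txt}
After op 30 (modify c.txt): modified={b.txt, c.txt, e.txt, f.txt, g.txt} staged={c.txt, h.txt}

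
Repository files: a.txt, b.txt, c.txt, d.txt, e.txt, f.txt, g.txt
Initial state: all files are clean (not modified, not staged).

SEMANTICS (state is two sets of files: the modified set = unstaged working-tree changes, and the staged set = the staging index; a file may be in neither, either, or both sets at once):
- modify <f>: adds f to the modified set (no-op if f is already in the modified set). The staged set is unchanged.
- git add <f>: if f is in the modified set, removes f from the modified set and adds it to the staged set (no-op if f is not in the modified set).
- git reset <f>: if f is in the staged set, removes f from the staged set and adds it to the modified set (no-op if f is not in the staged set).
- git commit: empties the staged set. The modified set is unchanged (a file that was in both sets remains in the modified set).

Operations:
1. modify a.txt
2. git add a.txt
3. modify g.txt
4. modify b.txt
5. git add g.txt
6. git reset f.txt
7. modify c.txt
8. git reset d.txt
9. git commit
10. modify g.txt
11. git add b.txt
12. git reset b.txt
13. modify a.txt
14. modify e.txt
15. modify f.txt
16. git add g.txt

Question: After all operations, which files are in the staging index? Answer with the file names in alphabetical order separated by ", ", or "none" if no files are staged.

After op 1 (modify a.txt): modified={a.txt} staged={none}
After op 2 (git add a.txt): modified={none} staged={a.txt}
After op 3 (modify g.txt): modified={g.txt} staged={a.txt}
After op 4 (modify b.txt): modified={b.txt, g.txt} staged={a.txt}
After op 5 (git add g.txt): modified={b.txt} staged={a.txt, g.txt}
After op 6 (git reset f.txt): modified={b.txt} staged={a.txt, g.txt}
After op 7 (modify c.txt): modified={b.txt, c.txt} staged={a.txt, g.txt}
After op 8 (git reset d.txt): modified={b.txt, c.txt} staged={a.txt, g.txt}
After op 9 (git commit): modified={b.txt, c.txt} staged={none}
After op 10 (modify g.txt): modified={b.txt, c.txt, g.txt} staged={none}
After op 11 (git add b.txt): modified={c.txt, g.txt} staged={b.txt}
After op 12 (git reset b.txt): modified={b.txt, c.txt, g.txt} staged={none}
After op 13 (modify a.txt): modified={a.txt, b.txt, c.txt, g.txt} staged={none}
After op 14 (modify e.txt): modified={a.txt, b.txt, c.txt, e.txt, g.txt} staged={none}
After op 15 (modify f.txt): modified={a.txt, b.txt, c.txt, e.txt, f.txt, g.txt} staged={none}
After op 16 (git add g.txt): modified={a.txt, b.txt, c.txt, e.txt, f.txt} staged={g.txt}

Answer: g.txt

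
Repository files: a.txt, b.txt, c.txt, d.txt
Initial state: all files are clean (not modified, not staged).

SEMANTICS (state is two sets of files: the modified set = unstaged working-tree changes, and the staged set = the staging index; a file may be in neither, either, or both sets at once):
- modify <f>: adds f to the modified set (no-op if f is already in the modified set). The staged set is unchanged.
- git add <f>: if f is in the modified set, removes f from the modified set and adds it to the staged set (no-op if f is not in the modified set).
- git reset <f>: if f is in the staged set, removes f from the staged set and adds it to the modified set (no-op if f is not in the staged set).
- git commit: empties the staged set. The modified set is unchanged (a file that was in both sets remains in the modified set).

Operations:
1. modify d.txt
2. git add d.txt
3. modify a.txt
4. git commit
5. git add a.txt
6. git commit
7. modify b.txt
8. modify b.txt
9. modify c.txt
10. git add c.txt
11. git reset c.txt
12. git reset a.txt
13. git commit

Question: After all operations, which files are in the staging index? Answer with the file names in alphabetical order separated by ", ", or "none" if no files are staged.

Answer: none

Derivation:
After op 1 (modify d.txt): modified={d.txt} staged={none}
After op 2 (git add d.txt): modified={none} staged={d.txt}
After op 3 (modify a.txt): modified={a.txt} staged={d.txt}
After op 4 (git commit): modified={a.txt} staged={none}
After op 5 (git add a.txt): modified={none} staged={a.txt}
After op 6 (git commit): modified={none} staged={none}
After op 7 (modify b.txt): modified={b.txt} staged={none}
After op 8 (modify b.txt): modified={b.txt} staged={none}
After op 9 (modify c.txt): modified={b.txt, c.txt} staged={none}
After op 10 (git add c.txt): modified={b.txt} staged={c.txt}
After op 11 (git reset c.txt): modified={b.txt, c.txt} staged={none}
After op 12 (git reset a.txt): modified={b.txt, c.txt} staged={none}
After op 13 (git commit): modified={b.txt, c.txt} staged={none}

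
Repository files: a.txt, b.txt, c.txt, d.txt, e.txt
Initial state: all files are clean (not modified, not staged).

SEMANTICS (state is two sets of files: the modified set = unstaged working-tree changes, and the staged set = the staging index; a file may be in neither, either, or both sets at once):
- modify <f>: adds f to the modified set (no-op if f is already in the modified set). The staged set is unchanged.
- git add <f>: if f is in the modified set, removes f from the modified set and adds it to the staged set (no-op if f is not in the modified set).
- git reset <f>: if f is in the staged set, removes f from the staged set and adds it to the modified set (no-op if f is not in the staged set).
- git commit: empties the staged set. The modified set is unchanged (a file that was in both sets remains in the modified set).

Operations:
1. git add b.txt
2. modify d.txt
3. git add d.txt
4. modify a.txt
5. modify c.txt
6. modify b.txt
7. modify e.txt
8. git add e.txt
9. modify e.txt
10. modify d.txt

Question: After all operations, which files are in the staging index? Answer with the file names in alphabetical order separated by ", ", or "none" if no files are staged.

Answer: d.txt, e.txt

Derivation:
After op 1 (git add b.txt): modified={none} staged={none}
After op 2 (modify d.txt): modified={d.txt} staged={none}
After op 3 (git add d.txt): modified={none} staged={d.txt}
After op 4 (modify a.txt): modified={a.txt} staged={d.txt}
After op 5 (modify c.txt): modified={a.txt, c.txt} staged={d.txt}
After op 6 (modify b.txt): modified={a.txt, b.txt, c.txt} staged={d.txt}
After op 7 (modify e.txt): modified={a.txt, b.txt, c.txt, e.txt} staged={d.txt}
After op 8 (git add e.txt): modified={a.txt, b.txt, c.txt} staged={d.txt, e.txt}
After op 9 (modify e.txt): modified={a.txt, b.txt, c.txt, e.txt} staged={d.txt, e.txt}
After op 10 (modify d.txt): modified={a.txt, b.txt, c.txt, d.txt, e.txt} staged={d.txt, e.txt}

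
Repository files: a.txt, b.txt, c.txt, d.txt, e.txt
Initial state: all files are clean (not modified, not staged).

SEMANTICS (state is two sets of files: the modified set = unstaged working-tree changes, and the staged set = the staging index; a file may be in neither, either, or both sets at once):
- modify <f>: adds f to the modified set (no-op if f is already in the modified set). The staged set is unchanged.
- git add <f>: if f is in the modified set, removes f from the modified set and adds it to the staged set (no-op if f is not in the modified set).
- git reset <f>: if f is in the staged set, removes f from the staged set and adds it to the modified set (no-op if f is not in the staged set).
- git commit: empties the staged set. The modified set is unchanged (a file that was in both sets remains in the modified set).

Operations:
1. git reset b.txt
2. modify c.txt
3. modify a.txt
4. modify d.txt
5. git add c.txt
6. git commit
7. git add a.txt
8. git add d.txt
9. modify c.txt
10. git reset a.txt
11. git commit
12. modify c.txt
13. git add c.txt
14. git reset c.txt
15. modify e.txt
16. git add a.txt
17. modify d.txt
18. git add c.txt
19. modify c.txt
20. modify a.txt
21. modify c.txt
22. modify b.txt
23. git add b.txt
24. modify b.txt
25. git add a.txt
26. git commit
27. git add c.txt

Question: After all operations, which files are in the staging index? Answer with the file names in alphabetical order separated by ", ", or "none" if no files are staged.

After op 1 (git reset b.txt): modified={none} staged={none}
After op 2 (modify c.txt): modified={c.txt} staged={none}
After op 3 (modify a.txt): modified={a.txt, c.txt} staged={none}
After op 4 (modify d.txt): modified={a.txt, c.txt, d.txt} staged={none}
After op 5 (git add c.txt): modified={a.txt, d.txt} staged={c.txt}
After op 6 (git commit): modified={a.txt, d.txt} staged={none}
After op 7 (git add a.txt): modified={d.txt} staged={a.txt}
After op 8 (git add d.txt): modified={none} staged={a.txt, d.txt}
After op 9 (modify c.txt): modified={c.txt} staged={a.txt, d.txt}
After op 10 (git reset a.txt): modified={a.txt, c.txt} staged={d.txt}
After op 11 (git commit): modified={a.txt, c.txt} staged={none}
After op 12 (modify c.txt): modified={a.txt, c.txt} staged={none}
After op 13 (git add c.txt): modified={a.txt} staged={c.txt}
After op 14 (git reset c.txt): modified={a.txt, c.txt} staged={none}
After op 15 (modify e.txt): modified={a.txt, c.txt, e.txt} staged={none}
After op 16 (git add a.txt): modified={c.txt, e.txt} staged={a.txt}
After op 17 (modify d.txt): modified={c.txt, d.txt, e.txt} staged={a.txt}
After op 18 (git add c.txt): modified={d.txt, e.txt} staged={a.txt, c.txt}
After op 19 (modify c.txt): modified={c.txt, d.txt, e.txt} staged={a.txt, c.txt}
After op 20 (modify a.txt): modified={a.txt, c.txt, d.txt, e.txt} staged={a.txt, c.txt}
After op 21 (modify c.txt): modified={a.txt, c.txt, d.txt, e.txt} staged={a.txt, c.txt}
After op 22 (modify b.txt): modified={a.txt, b.txt, c.txt, d.txt, e.txt} staged={a.txt, c.txt}
After op 23 (git add b.txt): modified={a.txt, c.txt, d.txt, e.txt} staged={a.txt, b.txt, c.txt}
After op 24 (modify b.txt): modified={a.txt, b.txt, c.txt, d.txt, e.txt} staged={a.txt, b.txt, c.txt}
After op 25 (git add a.txt): modified={b.txt, c.txt, d.txt, e.txt} staged={a.txt, b.txt, c.txt}
After op 26 (git commit): modified={b.txt, c.txt, d.txt, e.txt} staged={none}
After op 27 (git add c.txt): modified={b.txt, d.txt, e.txt} staged={c.txt}

Answer: c.txt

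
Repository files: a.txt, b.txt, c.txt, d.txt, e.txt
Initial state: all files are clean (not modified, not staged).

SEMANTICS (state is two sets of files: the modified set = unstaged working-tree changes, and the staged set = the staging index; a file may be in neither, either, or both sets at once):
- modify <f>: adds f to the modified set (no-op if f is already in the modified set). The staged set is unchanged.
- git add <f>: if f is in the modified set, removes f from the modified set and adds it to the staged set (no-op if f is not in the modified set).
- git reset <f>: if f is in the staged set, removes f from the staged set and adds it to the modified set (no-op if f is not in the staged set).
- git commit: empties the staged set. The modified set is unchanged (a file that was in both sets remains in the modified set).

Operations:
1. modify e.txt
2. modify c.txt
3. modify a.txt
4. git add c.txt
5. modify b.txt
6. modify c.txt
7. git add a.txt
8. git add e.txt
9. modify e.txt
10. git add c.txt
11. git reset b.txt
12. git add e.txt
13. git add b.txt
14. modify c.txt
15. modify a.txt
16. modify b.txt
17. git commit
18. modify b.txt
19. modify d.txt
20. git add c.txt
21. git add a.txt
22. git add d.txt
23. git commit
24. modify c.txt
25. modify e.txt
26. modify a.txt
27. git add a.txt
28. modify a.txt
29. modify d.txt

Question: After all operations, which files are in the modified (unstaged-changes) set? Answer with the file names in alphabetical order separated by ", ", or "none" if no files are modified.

After op 1 (modify e.txt): modified={e.txt} staged={none}
After op 2 (modify c.txt): modified={c.txt, e.txt} staged={none}
After op 3 (modify a.txt): modified={a.txt, c.txt, e.txt} staged={none}
After op 4 (git add c.txt): modified={a.txt, e.txt} staged={c.txt}
After op 5 (modify b.txt): modified={a.txt, b.txt, e.txt} staged={c.txt}
After op 6 (modify c.txt): modified={a.txt, b.txt, c.txt, e.txt} staged={c.txt}
After op 7 (git add a.txt): modified={b.txt, c.txt, e.txt} staged={a.txt, c.txt}
After op 8 (git add e.txt): modified={b.txt, c.txt} staged={a.txt, c.txt, e.txt}
After op 9 (modify e.txt): modified={b.txt, c.txt, e.txt} staged={a.txt, c.txt, e.txt}
After op 10 (git add c.txt): modified={b.txt, e.txt} staged={a.txt, c.txt, e.txt}
After op 11 (git reset b.txt): modified={b.txt, e.txt} staged={a.txt, c.txt, e.txt}
After op 12 (git add e.txt): modified={b.txt} staged={a.txt, c.txt, e.txt}
After op 13 (git add b.txt): modified={none} staged={a.txt, b.txt, c.txt, e.txt}
After op 14 (modify c.txt): modified={c.txt} staged={a.txt, b.txt, c.txt, e.txt}
After op 15 (modify a.txt): modified={a.txt, c.txt} staged={a.txt, b.txt, c.txt, e.txt}
After op 16 (modify b.txt): modified={a.txt, b.txt, c.txt} staged={a.txt, b.txt, c.txt, e.txt}
After op 17 (git commit): modified={a.txt, b.txt, c.txt} staged={none}
After op 18 (modify b.txt): modified={a.txt, b.txt, c.txt} staged={none}
After op 19 (modify d.txt): modified={a.txt, b.txt, c.txt, d.txt} staged={none}
After op 20 (git add c.txt): modified={a.txt, b.txt, d.txt} staged={c.txt}
After op 21 (git add a.txt): modified={b.txt, d.txt} staged={a.txt, c.txt}
After op 22 (git add d.txt): modified={b.txt} staged={a.txt, c.txt, d.txt}
After op 23 (git commit): modified={b.txt} staged={none}
After op 24 (modify c.txt): modified={b.txt, c.txt} staged={none}
After op 25 (modify e.txt): modified={b.txt, c.txt, e.txt} staged={none}
After op 26 (modify a.txt): modified={a.txt, b.txt, c.txt, e.txt} staged={none}
After op 27 (git add a.txt): modified={b.txt, c.txt, e.txt} staged={a.txt}
After op 28 (modify a.txt): modified={a.txt, b.txt, c.txt, e.txt} staged={a.txt}
After op 29 (modify d.txt): modified={a.txt, b.txt, c.txt, d.txt, e.txt} staged={a.txt}

Answer: a.txt, b.txt, c.txt, d.txt, e.txt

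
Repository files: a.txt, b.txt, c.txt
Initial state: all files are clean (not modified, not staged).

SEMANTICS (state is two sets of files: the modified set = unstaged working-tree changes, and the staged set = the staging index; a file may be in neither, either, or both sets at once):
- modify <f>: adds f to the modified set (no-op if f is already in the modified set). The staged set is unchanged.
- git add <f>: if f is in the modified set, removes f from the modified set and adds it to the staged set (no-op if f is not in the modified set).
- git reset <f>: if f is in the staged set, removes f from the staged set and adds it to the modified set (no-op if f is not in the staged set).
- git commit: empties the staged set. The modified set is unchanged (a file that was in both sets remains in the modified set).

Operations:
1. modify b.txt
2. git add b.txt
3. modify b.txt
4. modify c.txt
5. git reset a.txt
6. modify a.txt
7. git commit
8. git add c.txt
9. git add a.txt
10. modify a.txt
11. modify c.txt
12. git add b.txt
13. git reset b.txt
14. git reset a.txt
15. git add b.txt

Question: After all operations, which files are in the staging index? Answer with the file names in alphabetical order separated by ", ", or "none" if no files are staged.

After op 1 (modify b.txt): modified={b.txt} staged={none}
After op 2 (git add b.txt): modified={none} staged={b.txt}
After op 3 (modify b.txt): modified={b.txt} staged={b.txt}
After op 4 (modify c.txt): modified={b.txt, c.txt} staged={b.txt}
After op 5 (git reset a.txt): modified={b.txt, c.txt} staged={b.txt}
After op 6 (modify a.txt): modified={a.txt, b.txt, c.txt} staged={b.txt}
After op 7 (git commit): modified={a.txt, b.txt, c.txt} staged={none}
After op 8 (git add c.txt): modified={a.txt, b.txt} staged={c.txt}
After op 9 (git add a.txt): modified={b.txt} staged={a.txt, c.txt}
After op 10 (modify a.txt): modified={a.txt, b.txt} staged={a.txt, c.txt}
After op 11 (modify c.txt): modified={a.txt, b.txt, c.txt} staged={a.txt, c.txt}
After op 12 (git add b.txt): modified={a.txt, c.txt} staged={a.txt, b.txt, c.txt}
After op 13 (git reset b.txt): modified={a.txt, b.txt, c.txt} staged={a.txt, c.txt}
After op 14 (git reset a.txt): modified={a.txt, b.txt, c.txt} staged={c.txt}
After op 15 (git add b.txt): modified={a.txt, c.txt} staged={b.txt, c.txt}

Answer: b.txt, c.txt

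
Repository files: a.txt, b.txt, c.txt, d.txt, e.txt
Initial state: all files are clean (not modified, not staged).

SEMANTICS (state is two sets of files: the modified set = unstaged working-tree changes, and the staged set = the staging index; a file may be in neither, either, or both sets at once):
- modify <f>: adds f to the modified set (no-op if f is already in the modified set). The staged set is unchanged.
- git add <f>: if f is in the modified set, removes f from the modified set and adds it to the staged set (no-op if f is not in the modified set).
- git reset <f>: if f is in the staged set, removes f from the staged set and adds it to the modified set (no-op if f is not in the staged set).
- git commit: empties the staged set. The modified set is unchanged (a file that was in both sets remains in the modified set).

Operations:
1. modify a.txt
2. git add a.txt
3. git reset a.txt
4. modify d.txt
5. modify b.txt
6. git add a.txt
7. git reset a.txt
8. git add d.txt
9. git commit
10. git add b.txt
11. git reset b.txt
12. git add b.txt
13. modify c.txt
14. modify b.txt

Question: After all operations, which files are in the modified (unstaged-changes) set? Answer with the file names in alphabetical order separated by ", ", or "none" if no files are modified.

After op 1 (modify a.txt): modified={a.txt} staged={none}
After op 2 (git add a.txt): modified={none} staged={a.txt}
After op 3 (git reset a.txt): modified={a.txt} staged={none}
After op 4 (modify d.txt): modified={a.txt, d.txt} staged={none}
After op 5 (modify b.txt): modified={a.txt, b.txt, d.txt} staged={none}
After op 6 (git add a.txt): modified={b.txt, d.txt} staged={a.txt}
After op 7 (git reset a.txt): modified={a.txt, b.txt, d.txt} staged={none}
After op 8 (git add d.txt): modified={a.txt, b.txt} staged={d.txt}
After op 9 (git commit): modified={a.txt, b.txt} staged={none}
After op 10 (git add b.txt): modified={a.txt} staged={b.txt}
After op 11 (git reset b.txt): modified={a.txt, b.txt} staged={none}
After op 12 (git add b.txt): modified={a.txt} staged={b.txt}
After op 13 (modify c.txt): modified={a.txt, c.txt} staged={b.txt}
After op 14 (modify b.txt): modified={a.txt, b.txt, c.txt} staged={b.txt}

Answer: a.txt, b.txt, c.txt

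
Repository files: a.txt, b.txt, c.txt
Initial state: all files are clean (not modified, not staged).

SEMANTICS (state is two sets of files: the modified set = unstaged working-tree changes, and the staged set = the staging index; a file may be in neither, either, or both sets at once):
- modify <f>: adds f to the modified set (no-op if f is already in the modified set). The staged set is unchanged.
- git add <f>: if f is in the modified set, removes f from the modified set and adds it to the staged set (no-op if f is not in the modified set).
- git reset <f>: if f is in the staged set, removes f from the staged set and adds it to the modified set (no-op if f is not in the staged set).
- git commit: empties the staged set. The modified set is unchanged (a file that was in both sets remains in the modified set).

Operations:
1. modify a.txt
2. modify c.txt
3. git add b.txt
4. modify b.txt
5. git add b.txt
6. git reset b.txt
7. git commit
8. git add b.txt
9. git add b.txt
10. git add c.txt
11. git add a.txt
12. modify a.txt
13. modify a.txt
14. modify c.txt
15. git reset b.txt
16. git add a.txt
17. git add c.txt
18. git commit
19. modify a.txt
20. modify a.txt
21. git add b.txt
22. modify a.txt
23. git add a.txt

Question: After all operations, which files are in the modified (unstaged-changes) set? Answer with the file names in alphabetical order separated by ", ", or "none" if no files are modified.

Answer: none

Derivation:
After op 1 (modify a.txt): modified={a.txt} staged={none}
After op 2 (modify c.txt): modified={a.txt, c.txt} staged={none}
After op 3 (git add b.txt): modified={a.txt, c.txt} staged={none}
After op 4 (modify b.txt): modified={a.txt, b.txt, c.txt} staged={none}
After op 5 (git add b.txt): modified={a.txt, c.txt} staged={b.txt}
After op 6 (git reset b.txt): modified={a.txt, b.txt, c.txt} staged={none}
After op 7 (git commit): modified={a.txt, b.txt, c.txt} staged={none}
After op 8 (git add b.txt): modified={a.txt, c.txt} staged={b.txt}
After op 9 (git add b.txt): modified={a.txt, c.txt} staged={b.txt}
After op 10 (git add c.txt): modified={a.txt} staged={b.txt, c.txt}
After op 11 (git add a.txt): modified={none} staged={a.txt, b.txt, c.txt}
After op 12 (modify a.txt): modified={a.txt} staged={a.txt, b.txt, c.txt}
After op 13 (modify a.txt): modified={a.txt} staged={a.txt, b.txt, c.txt}
After op 14 (modify c.txt): modified={a.txt, c.txt} staged={a.txt, b.txt, c.txt}
After op 15 (git reset b.txt): modified={a.txt, b.txt, c.txt} staged={a.txt, c.txt}
After op 16 (git add a.txt): modified={b.txt, c.txt} staged={a.txt, c.txt}
After op 17 (git add c.txt): modified={b.txt} staged={a.txt, c.txt}
After op 18 (git commit): modified={b.txt} staged={none}
After op 19 (modify a.txt): modified={a.txt, b.txt} staged={none}
After op 20 (modify a.txt): modified={a.txt, b.txt} staged={none}
After op 21 (git add b.txt): modified={a.txt} staged={b.txt}
After op 22 (modify a.txt): modified={a.txt} staged={b.txt}
After op 23 (git add a.txt): modified={none} staged={a.txt, b.txt}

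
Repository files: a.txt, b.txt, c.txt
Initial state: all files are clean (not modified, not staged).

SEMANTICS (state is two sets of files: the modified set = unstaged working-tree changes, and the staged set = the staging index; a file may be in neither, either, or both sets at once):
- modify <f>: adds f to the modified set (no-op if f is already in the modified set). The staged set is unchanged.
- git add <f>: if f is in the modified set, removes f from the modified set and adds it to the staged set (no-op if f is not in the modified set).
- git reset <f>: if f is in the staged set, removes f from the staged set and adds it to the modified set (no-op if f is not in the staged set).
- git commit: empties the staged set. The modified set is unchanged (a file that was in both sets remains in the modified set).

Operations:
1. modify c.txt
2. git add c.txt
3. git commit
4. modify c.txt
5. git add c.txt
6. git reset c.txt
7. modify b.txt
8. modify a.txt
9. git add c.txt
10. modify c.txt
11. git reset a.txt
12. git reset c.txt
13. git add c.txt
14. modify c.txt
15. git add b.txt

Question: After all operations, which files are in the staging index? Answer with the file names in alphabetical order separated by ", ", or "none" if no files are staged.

After op 1 (modify c.txt): modified={c.txt} staged={none}
After op 2 (git add c.txt): modified={none} staged={c.txt}
After op 3 (git commit): modified={none} staged={none}
After op 4 (modify c.txt): modified={c.txt} staged={none}
After op 5 (git add c.txt): modified={none} staged={c.txt}
After op 6 (git reset c.txt): modified={c.txt} staged={none}
After op 7 (modify b.txt): modified={b.txt, c.txt} staged={none}
After op 8 (modify a.txt): modified={a.txt, b.txt, c.txt} staged={none}
After op 9 (git add c.txt): modified={a.txt, b.txt} staged={c.txt}
After op 10 (modify c.txt): modified={a.txt, b.txt, c.txt} staged={c.txt}
After op 11 (git reset a.txt): modified={a.txt, b.txt, c.txt} staged={c.txt}
After op 12 (git reset c.txt): modified={a.txt, b.txt, c.txt} staged={none}
After op 13 (git add c.txt): modified={a.txt, b.txt} staged={c.txt}
After op 14 (modify c.txt): modified={a.txt, b.txt, c.txt} staged={c.txt}
After op 15 (git add b.txt): modified={a.txt, c.txt} staged={b.txt, c.txt}

Answer: b.txt, c.txt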